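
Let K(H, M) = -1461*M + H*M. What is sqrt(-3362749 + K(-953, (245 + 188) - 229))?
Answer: I*sqrt(3855205) ≈ 1963.5*I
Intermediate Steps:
sqrt(-3362749 + K(-953, (245 + 188) - 229)) = sqrt(-3362749 + ((245 + 188) - 229)*(-1461 - 953)) = sqrt(-3362749 + (433 - 229)*(-2414)) = sqrt(-3362749 + 204*(-2414)) = sqrt(-3362749 - 492456) = sqrt(-3855205) = I*sqrt(3855205)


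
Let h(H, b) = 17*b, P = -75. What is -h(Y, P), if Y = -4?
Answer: 1275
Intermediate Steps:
-h(Y, P) = -17*(-75) = -1*(-1275) = 1275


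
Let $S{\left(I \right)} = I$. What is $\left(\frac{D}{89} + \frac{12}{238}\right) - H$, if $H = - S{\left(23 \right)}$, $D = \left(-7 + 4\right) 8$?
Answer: $\frac{241271}{10591} \approx 22.781$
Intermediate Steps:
$D = -24$ ($D = \left(-3\right) 8 = -24$)
$H = -23$ ($H = \left(-1\right) 23 = -23$)
$\left(\frac{D}{89} + \frac{12}{238}\right) - H = \left(- \frac{24}{89} + \frac{12}{238}\right) - -23 = \left(\left(-24\right) \frac{1}{89} + 12 \cdot \frac{1}{238}\right) + 23 = \left(- \frac{24}{89} + \frac{6}{119}\right) + 23 = - \frac{2322}{10591} + 23 = \frac{241271}{10591}$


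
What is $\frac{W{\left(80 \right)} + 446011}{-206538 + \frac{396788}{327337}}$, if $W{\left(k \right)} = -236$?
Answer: $- \frac{145918651175}{67607132518} \approx -2.1583$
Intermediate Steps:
$\frac{W{\left(80 \right)} + 446011}{-206538 + \frac{396788}{327337}} = \frac{-236 + 446011}{-206538 + \frac{396788}{327337}} = \frac{445775}{-206538 + 396788 \cdot \frac{1}{327337}} = \frac{445775}{-206538 + \frac{396788}{327337}} = \frac{445775}{- \frac{67607132518}{327337}} = 445775 \left(- \frac{327337}{67607132518}\right) = - \frac{145918651175}{67607132518}$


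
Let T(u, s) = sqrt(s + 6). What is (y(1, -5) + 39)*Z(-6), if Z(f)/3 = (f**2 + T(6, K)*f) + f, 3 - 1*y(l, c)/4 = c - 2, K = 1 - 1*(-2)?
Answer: 2844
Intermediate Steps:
K = 3 (K = 1 + 2 = 3)
T(u, s) = sqrt(6 + s)
y(l, c) = 20 - 4*c (y(l, c) = 12 - 4*(c - 2) = 12 - 4*(-2 + c) = 12 + (8 - 4*c) = 20 - 4*c)
Z(f) = 3*f**2 + 12*f (Z(f) = 3*((f**2 + sqrt(6 + 3)*f) + f) = 3*((f**2 + sqrt(9)*f) + f) = 3*((f**2 + 3*f) + f) = 3*(f**2 + 4*f) = 3*f**2 + 12*f)
(y(1, -5) + 39)*Z(-6) = ((20 - 4*(-5)) + 39)*(3*(-6)*(4 - 6)) = ((20 + 20) + 39)*(3*(-6)*(-2)) = (40 + 39)*36 = 79*36 = 2844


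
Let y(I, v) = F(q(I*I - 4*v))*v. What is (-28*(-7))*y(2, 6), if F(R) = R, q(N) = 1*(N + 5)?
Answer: -17640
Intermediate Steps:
q(N) = 5 + N (q(N) = 1*(5 + N) = 5 + N)
y(I, v) = v*(5 + I**2 - 4*v) (y(I, v) = (5 + (I*I - 4*v))*v = (5 + (I**2 - 4*v))*v = (5 + I**2 - 4*v)*v = v*(5 + I**2 - 4*v))
(-28*(-7))*y(2, 6) = (-28*(-7))*(6*(5 + 2**2 - 4*6)) = 196*(6*(5 + 4 - 24)) = 196*(6*(-15)) = 196*(-90) = -17640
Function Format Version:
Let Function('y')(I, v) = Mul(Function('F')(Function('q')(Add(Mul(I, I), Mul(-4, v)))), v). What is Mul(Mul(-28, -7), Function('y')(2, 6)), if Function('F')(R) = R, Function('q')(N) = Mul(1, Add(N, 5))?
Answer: -17640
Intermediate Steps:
Function('q')(N) = Add(5, N) (Function('q')(N) = Mul(1, Add(5, N)) = Add(5, N))
Function('y')(I, v) = Mul(v, Add(5, Pow(I, 2), Mul(-4, v))) (Function('y')(I, v) = Mul(Add(5, Add(Mul(I, I), Mul(-4, v))), v) = Mul(Add(5, Add(Pow(I, 2), Mul(-4, v))), v) = Mul(Add(5, Pow(I, 2), Mul(-4, v)), v) = Mul(v, Add(5, Pow(I, 2), Mul(-4, v))))
Mul(Mul(-28, -7), Function('y')(2, 6)) = Mul(Mul(-28, -7), Mul(6, Add(5, Pow(2, 2), Mul(-4, 6)))) = Mul(196, Mul(6, Add(5, 4, -24))) = Mul(196, Mul(6, -15)) = Mul(196, -90) = -17640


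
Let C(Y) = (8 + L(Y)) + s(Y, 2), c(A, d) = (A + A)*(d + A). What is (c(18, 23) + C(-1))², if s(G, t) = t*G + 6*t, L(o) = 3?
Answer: 2241009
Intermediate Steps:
s(G, t) = 6*t + G*t (s(G, t) = G*t + 6*t = 6*t + G*t)
c(A, d) = 2*A*(A + d) (c(A, d) = (2*A)*(A + d) = 2*A*(A + d))
C(Y) = 23 + 2*Y (C(Y) = (8 + 3) + 2*(6 + Y) = 11 + (12 + 2*Y) = 23 + 2*Y)
(c(18, 23) + C(-1))² = (2*18*(18 + 23) + (23 + 2*(-1)))² = (2*18*41 + (23 - 2))² = (1476 + 21)² = 1497² = 2241009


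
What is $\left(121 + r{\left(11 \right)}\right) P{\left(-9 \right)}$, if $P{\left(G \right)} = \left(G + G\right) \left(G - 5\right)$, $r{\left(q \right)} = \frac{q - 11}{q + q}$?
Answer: $30492$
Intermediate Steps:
$r{\left(q \right)} = \frac{-11 + q}{2 q}$
$P{\left(G \right)} = 2 G \left(-5 + G\right)$
$\left(121 + r{\left(11 \right)}\right) P{\left(-9 \right)} = \left(121 + \frac{-11 + 11}{2 \cdot 11}\right) 2 \left(-9\right) \left(-5 - 9\right) = \left(121 + \frac{1}{2} \cdot \frac{1}{11} \cdot 0\right) 2 \left(-9\right) \left(-14\right) = \left(121 + 0\right) 252 = 121 \cdot 252 = 30492$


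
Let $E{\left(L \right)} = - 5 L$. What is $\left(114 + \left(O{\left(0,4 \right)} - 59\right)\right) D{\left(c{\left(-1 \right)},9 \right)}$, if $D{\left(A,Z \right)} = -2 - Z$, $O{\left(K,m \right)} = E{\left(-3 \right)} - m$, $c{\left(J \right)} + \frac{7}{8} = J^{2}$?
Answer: $-726$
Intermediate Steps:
$c{\left(J \right)} = - \frac{7}{8} + J^{2}$
$O{\left(K,m \right)} = 15 - m$ ($O{\left(K,m \right)} = \left(-5\right) \left(-3\right) - m = 15 - m$)
$\left(114 + \left(O{\left(0,4 \right)} - 59\right)\right) D{\left(c{\left(-1 \right)},9 \right)} = \left(114 + \left(\left(15 - 4\right) - 59\right)\right) \left(-2 - 9\right) = \left(114 + \left(11 - 59\right)\right) \left(-11\right) = \left(114 - 48\right) \left(-11\right) = 66 \left(-11\right) = -726$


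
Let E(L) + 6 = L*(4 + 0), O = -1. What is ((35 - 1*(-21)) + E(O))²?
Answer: 2116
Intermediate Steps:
E(L) = -6 + 4*L (E(L) = -6 + L*(4 + 0) = -6 + L*4 = -6 + 4*L)
((35 - 1*(-21)) + E(O))² = ((35 - 1*(-21)) + (-6 + 4*(-1)))² = ((35 + 21) + (-6 - 4))² = (56 - 10)² = 46² = 2116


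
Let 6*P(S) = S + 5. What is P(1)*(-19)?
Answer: -19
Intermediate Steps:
P(S) = ⅚ + S/6 (P(S) = (S + 5)/6 = (5 + S)/6 = ⅚ + S/6)
P(1)*(-19) = (⅚ + (⅙)*1)*(-19) = (⅚ + ⅙)*(-19) = 1*(-19) = -19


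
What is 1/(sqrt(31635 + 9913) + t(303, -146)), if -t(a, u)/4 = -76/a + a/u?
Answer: -2276155695/10142503966564 + 489250161*sqrt(10387)/10142503966564 ≈ 0.0046918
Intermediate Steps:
t(a, u) = 304/a - 4*a/u (t(a, u) = -4*(-76/a + a/u) = 304/a - 4*a/u)
1/(sqrt(31635 + 9913) + t(303, -146)) = 1/(sqrt(31635 + 9913) + (304/303 - 4*303/(-146))) = 1/(sqrt(41548) + (304*(1/303) - 4*303*(-1/146))) = 1/(2*sqrt(10387) + (304/303 + 606/73)) = 1/(2*sqrt(10387) + 205810/22119) = 1/(205810/22119 + 2*sqrt(10387))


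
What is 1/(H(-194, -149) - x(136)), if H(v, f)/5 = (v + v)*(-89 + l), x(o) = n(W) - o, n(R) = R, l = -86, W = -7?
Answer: 1/339643 ≈ 2.9443e-6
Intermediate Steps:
x(o) = -7 - o
H(v, f) = -1750*v (H(v, f) = 5*((v + v)*(-89 - 86)) = 5*((2*v)*(-175)) = 5*(-350*v) = -1750*v)
1/(H(-194, -149) - x(136)) = 1/(-1750*(-194) - (-7 - 1*136)) = 1/(339500 - (-7 - 136)) = 1/(339500 - 1*(-143)) = 1/(339500 + 143) = 1/339643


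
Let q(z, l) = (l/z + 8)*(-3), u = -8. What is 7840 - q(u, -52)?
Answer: 15767/2 ≈ 7883.5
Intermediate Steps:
q(z, l) = -24 - 3*l/z (q(z, l) = (8 + l/z)*(-3) = -24 - 3*l/z)
7840 - q(u, -52) = 7840 - (-24 - 3*(-52)/(-8)) = 7840 - (-24 - 3*(-52)*(-⅛)) = 7840 - (-24 - 39/2) = 7840 - 1*(-87/2) = 7840 + 87/2 = 15767/2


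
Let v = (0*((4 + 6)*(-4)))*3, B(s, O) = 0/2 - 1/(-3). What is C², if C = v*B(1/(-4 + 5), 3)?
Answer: 0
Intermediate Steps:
B(s, O) = ⅓ (B(s, O) = 0*(½) - 1*(-⅓) = 0 + ⅓ = ⅓)
v = 0 (v = (0*(10*(-4)))*3 = (0*(-40))*3 = 0*3 = 0)
C = 0 (C = 0*(⅓) = 0)
C² = 0² = 0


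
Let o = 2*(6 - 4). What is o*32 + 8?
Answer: 136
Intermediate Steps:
o = 4 (o = 2*2 = 4)
o*32 + 8 = 4*32 + 8 = 128 + 8 = 136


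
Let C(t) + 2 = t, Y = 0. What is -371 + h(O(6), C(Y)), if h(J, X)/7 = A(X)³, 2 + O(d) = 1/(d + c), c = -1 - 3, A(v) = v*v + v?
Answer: -315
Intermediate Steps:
A(v) = v + v² (A(v) = v² + v = v + v²)
c = -4 (c = -1 - 1*3 = -1 - 3 = -4)
C(t) = -2 + t
O(d) = -2 + 1/(-4 + d) (O(d) = -2 + 1/(d - 4) = -2 + 1/(-4 + d))
h(J, X) = 7*X³*(1 + X)³ (h(J, X) = 7*(X*(1 + X))³ = 7*(X³*(1 + X)³) = 7*X³*(1 + X)³)
-371 + h(O(6), C(Y)) = -371 + 7*(-2 + 0)³*(1 + (-2 + 0))³ = -371 + 7*(-2)³*(1 - 2)³ = -371 + 7*(-8)*(-1)³ = -371 + 7*(-8)*(-1) = -371 + 56 = -315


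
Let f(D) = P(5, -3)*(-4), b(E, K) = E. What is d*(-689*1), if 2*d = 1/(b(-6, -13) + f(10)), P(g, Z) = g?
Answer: 53/4 ≈ 13.250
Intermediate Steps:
f(D) = -20 (f(D) = 5*(-4) = -20)
d = -1/52 (d = 1/(2*(-6 - 20)) = (½)/(-26) = (½)*(-1/26) = -1/52 ≈ -0.019231)
d*(-689*1) = -(-53)/4 = -1/52*(-689) = 53/4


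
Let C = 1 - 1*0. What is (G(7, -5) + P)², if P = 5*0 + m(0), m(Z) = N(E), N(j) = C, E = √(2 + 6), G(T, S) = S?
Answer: 16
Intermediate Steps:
C = 1 (C = 1 + 0 = 1)
E = 2*√2 (E = √8 = 2*√2 ≈ 2.8284)
N(j) = 1
m(Z) = 1
P = 1 (P = 5*0 + 1 = 0 + 1 = 1)
(G(7, -5) + P)² = (-5 + 1)² = (-4)² = 16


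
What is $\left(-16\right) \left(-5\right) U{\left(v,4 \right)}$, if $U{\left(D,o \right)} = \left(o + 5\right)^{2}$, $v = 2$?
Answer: $6480$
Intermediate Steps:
$U{\left(D,o \right)} = \left(5 + o\right)^{2}$
$\left(-16\right) \left(-5\right) U{\left(v,4 \right)} = \left(-16\right) \left(-5\right) \left(5 + 4\right)^{2} = 80 \cdot 9^{2} = 80 \cdot 81 = 6480$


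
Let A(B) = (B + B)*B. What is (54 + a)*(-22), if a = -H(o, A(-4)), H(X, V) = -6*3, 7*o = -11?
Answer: -1584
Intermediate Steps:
o = -11/7 (o = (⅐)*(-11) = -11/7 ≈ -1.5714)
A(B) = 2*B² (A(B) = (2*B)*B = 2*B²)
H(X, V) = -18
a = 18 (a = -1*(-18) = 18)
(54 + a)*(-22) = (54 + 18)*(-22) = 72*(-22) = -1584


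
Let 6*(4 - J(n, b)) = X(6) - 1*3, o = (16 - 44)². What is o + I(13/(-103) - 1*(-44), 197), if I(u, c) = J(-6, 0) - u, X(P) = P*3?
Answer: 152775/206 ≈ 741.63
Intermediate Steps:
o = 784 (o = (-28)² = 784)
X(P) = 3*P
J(n, b) = 3/2 (J(n, b) = 4 - (3*6 - 1*3)/6 = 4 - (18 - 3)/6 = 4 - ⅙*15 = 4 - 5/2 = 3/2)
I(u, c) = 3/2 - u
o + I(13/(-103) - 1*(-44), 197) = 784 + (3/2 - (13/(-103) - 1*(-44))) = 784 + (3/2 - (13*(-1/103) + 44)) = 784 + (3/2 - (-13/103 + 44)) = 784 + (3/2 - 1*4519/103) = 784 + (3/2 - 4519/103) = 784 - 8729/206 = 152775/206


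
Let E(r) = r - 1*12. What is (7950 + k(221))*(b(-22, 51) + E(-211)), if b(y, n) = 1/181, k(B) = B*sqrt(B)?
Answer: -320877900/181 - 8920002*sqrt(221)/181 ≈ -2.5054e+6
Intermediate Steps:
E(r) = -12 + r (E(r) = r - 12 = -12 + r)
k(B) = B**(3/2)
b(y, n) = 1/181
(7950 + k(221))*(b(-22, 51) + E(-211)) = (7950 + 221**(3/2))*(1/181 + (-12 - 211)) = (7950 + 221*sqrt(221))*(1/181 - 223) = (7950 + 221*sqrt(221))*(-40362/181) = -320877900/181 - 8920002*sqrt(221)/181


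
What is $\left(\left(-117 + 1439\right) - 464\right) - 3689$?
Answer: $-2831$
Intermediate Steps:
$\left(\left(-117 + 1439\right) - 464\right) - 3689 = \left(1322 - 464\right) - 3689 = 858 - 3689 = -2831$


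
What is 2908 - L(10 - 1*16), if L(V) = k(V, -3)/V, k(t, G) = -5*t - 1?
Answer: 17477/6 ≈ 2912.8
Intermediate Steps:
k(t, G) = -1 - 5*t
L(V) = (-1 - 5*V)/V
2908 - L(10 - 1*16) = 2908 - (-5 - 1/(10 - 1*16)) = 2908 - (-5 - 1/(10 - 16)) = 2908 - (-5 - 1/(-6)) = 2908 - (-5 - 1*(-⅙)) = 2908 - (-5 + ⅙) = 2908 - 1*(-29/6) = 2908 + 29/6 = 17477/6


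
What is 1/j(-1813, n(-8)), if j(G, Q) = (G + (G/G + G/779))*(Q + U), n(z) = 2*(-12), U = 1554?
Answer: -779/2162442330 ≈ -3.6024e-7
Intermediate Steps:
n(z) = -24
j(G, Q) = (1 + 780*G/779)*(1554 + Q) (j(G, Q) = (G + (G/G + G/779))*(Q + 1554) = (G + (1 + G*(1/779)))*(1554 + Q) = (G + (1 + G/779))*(1554 + Q) = (1 + 780*G/779)*(1554 + Q))
1/j(-1813, n(-8)) = 1/(1554 - 24 + (1212120/779)*(-1813) + (780/779)*(-1813)*(-24)) = 1/(1554 - 24 - 2197573560/779 + 33939360/779) = 1/(-2162442330/779) = -779/2162442330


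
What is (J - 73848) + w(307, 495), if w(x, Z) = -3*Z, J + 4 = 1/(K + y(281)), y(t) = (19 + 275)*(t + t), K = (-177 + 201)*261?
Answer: -12919692803/171492 ≈ -75337.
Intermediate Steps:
K = 6264 (K = 24*261 = 6264)
y(t) = 588*t (y(t) = 294*(2*t) = 588*t)
J = -685967/171492 (J = -4 + 1/(6264 + 588*281) = -4 + 1/(6264 + 165228) = -4 + 1/171492 = -685967/171492 ≈ -4.0000)
(J - 73848) + w(307, 495) = (-685967/171492 - 73848) - 3*495 = -12665027183/171492 - 1485 = -12919692803/171492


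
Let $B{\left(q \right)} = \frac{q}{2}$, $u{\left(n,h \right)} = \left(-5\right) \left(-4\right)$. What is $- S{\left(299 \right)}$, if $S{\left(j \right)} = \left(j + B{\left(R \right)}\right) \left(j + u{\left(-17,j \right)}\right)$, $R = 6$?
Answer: $-96338$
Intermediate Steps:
$u{\left(n,h \right)} = 20$
$B{\left(q \right)} = \frac{q}{2}$ ($B{\left(q \right)} = q \frac{1}{2} = \frac{q}{2}$)
$S{\left(j \right)} = \left(3 + j\right) \left(20 + j\right)$ ($S{\left(j \right)} = \left(j + \frac{1}{2} \cdot 6\right) \left(j + 20\right) = \left(j + 3\right) \left(20 + j\right) = \left(3 + j\right) \left(20 + j\right)$)
$- S{\left(299 \right)} = - (60 + 299^{2} + 23 \cdot 299) = - (60 + 89401 + 6877) = \left(-1\right) 96338 = -96338$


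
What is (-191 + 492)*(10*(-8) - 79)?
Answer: -47859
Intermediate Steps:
(-191 + 492)*(10*(-8) - 79) = 301*(-80 - 79) = 301*(-159) = -47859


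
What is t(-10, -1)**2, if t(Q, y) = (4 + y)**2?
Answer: 81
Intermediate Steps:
t(-10, -1)**2 = ((4 - 1)**2)**2 = (3**2)**2 = 9**2 = 81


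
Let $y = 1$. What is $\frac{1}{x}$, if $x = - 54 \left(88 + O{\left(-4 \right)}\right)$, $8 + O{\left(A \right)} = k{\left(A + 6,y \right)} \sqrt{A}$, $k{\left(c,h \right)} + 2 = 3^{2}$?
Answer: $- \frac{10}{44523} + \frac{7 i}{178092} \approx -0.0002246 + 3.9306 \cdot 10^{-5} i$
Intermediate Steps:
$k{\left(c,h \right)} = 7$ ($k{\left(c,h \right)} = -2 + 3^{2} = -2 + 9 = 7$)
$O{\left(A \right)} = -8 + 7 \sqrt{A}$
$x = -4320 - 756 i$ ($x = - 54 \left(88 - \left(8 - 7 \sqrt{-4}\right)\right) = - 54 \left(88 - \left(8 - 7 \cdot 2 i\right)\right) = - 54 \left(88 - \left(8 - 14 i\right)\right) = - 54 \left(80 + 14 i\right) = -4320 - 756 i \approx -4320.0 - 756.0 i$)
$\frac{1}{x} = \frac{1}{-4320 - 756 i} = \frac{-4320 + 756 i}{19233936}$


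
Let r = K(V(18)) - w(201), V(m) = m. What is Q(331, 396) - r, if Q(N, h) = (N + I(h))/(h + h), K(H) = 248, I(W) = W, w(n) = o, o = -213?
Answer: -364385/792 ≈ -460.08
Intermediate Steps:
w(n) = -213
Q(N, h) = (N + h)/(2*h) (Q(N, h) = (N + h)/(h + h) = (N + h)/((2*h)) = (N + h)*(1/(2*h)) = (N + h)/(2*h))
r = 461 (r = 248 - 1*(-213) = 248 + 213 = 461)
Q(331, 396) - r = (½)*(331 + 396)/396 - 1*461 = (½)*(1/396)*727 - 461 = 727/792 - 461 = -364385/792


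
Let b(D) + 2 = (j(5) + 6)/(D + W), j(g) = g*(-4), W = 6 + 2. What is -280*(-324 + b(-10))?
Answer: 89320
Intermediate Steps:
W = 8
j(g) = -4*g
b(D) = -2 - 14/(8 + D) (b(D) = -2 + (-4*5 + 6)/(D + 8) = -2 + (-20 + 6)/(8 + D) = -2 - 14/(8 + D))
-280*(-324 + b(-10)) = -280*(-324 + 2*(-15 - 1*(-10))/(8 - 10)) = -280*(-324 + 2*(-15 + 10)/(-2)) = -280*(-324 + 2*(-½)*(-5)) = -280*(-324 + 5) = -280*(-319) = 89320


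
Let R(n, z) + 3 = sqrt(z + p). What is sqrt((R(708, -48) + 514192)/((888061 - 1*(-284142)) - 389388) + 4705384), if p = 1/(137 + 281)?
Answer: sqrt(4163711240776680744140 + 2704270*I*sqrt(8386334))/29746970 ≈ 2169.2 + 2.04e-9*I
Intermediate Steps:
p = 1/418 ≈ 0.0023923
R(n, z) = -3 + sqrt(1/418 + z) (R(n, z) = -3 + sqrt(z + 1/418) = -3 + sqrt(1/418 + z))
sqrt((R(708, -48) + 514192)/((888061 - 1*(-284142)) - 389388) + 4705384) = sqrt(((-3 + sqrt(418 + 174724*(-48))/418) + 514192)/((888061 - 1*(-284142)) - 389388) + 4705384) = sqrt(((-3 + sqrt(418 - 8386752)/418) + 514192)/((888061 + 284142) - 389388) + 4705384) = sqrt(((-3 + sqrt(-8386334)/418) + 514192)/(1172203 - 389388) + 4705384) = sqrt(((-3 + (I*sqrt(8386334))/418) + 514192)/782815 + 4705384) = sqrt(((-3 + I*sqrt(8386334)/418) + 514192)*(1/782815) + 4705384) = sqrt((514189 + I*sqrt(8386334)/418)*(1/782815) + 4705384) = sqrt((514189/782815 + I*sqrt(8386334)/327216670) + 4705384) = sqrt(3683445690149/782815 + I*sqrt(8386334)/327216670)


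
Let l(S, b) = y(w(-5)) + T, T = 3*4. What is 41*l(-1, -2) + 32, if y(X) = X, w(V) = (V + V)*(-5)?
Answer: 2574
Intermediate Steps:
w(V) = -10*V (w(V) = (2*V)*(-5) = -10*V)
T = 12
l(S, b) = 62 (l(S, b) = -10*(-5) + 12 = 50 + 12 = 62)
41*l(-1, -2) + 32 = 41*62 + 32 = 2542 + 32 = 2574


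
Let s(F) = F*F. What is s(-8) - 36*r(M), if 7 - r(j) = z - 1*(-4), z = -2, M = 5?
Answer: -116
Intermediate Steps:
r(j) = 5 (r(j) = 7 - (-2 - 1*(-4)) = 7 - (-2 + 4) = 7 - 1*2 = 7 - 2 = 5)
s(F) = F²
s(-8) - 36*r(M) = (-8)² - 36*5 = 64 - 180 = -116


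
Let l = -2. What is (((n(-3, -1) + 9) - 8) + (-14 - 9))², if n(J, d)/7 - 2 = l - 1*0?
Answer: 484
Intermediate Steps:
n(J, d) = 0 (n(J, d) = 14 + 7*(-2 - 1*0) = 14 + 7*(-2 + 0) = 14 + 7*(-2) = 14 - 14 = 0)
(((n(-3, -1) + 9) - 8) + (-14 - 9))² = (((0 + 9) - 8) + (-14 - 9))² = ((9 - 8) - 23)² = (1 - 23)² = (-22)² = 484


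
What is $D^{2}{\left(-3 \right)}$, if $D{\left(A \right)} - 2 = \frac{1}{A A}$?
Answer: $\frac{361}{81} \approx 4.4568$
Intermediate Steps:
$D{\left(A \right)} = 2 + \frac{1}{A^{2}}$ ($D{\left(A \right)} = 2 + \frac{1}{A A} = 2 + \frac{1}{A^{2}}$)
$D^{2}{\left(-3 \right)} = \left(2 + \frac{1}{9}\right)^{2} = \left(\frac{19}{9}\right)^{2} = \frac{361}{81}$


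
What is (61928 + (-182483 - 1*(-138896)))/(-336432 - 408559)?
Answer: -18341/744991 ≈ -0.024619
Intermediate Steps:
(61928 + (-182483 - 1*(-138896)))/(-336432 - 408559) = (61928 + (-182483 + 138896))/(-744991) = (61928 - 43587)*(-1/744991) = 18341*(-1/744991) = -18341/744991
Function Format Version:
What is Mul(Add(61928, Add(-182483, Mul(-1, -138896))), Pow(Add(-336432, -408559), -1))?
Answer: Rational(-18341, 744991) ≈ -0.024619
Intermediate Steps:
Mul(Add(61928, Add(-182483, Mul(-1, -138896))), Pow(Add(-336432, -408559), -1)) = Mul(Add(61928, Add(-182483, 138896)), Pow(-744991, -1)) = Mul(Add(61928, -43587), Rational(-1, 744991)) = Mul(18341, Rational(-1, 744991)) = Rational(-18341, 744991)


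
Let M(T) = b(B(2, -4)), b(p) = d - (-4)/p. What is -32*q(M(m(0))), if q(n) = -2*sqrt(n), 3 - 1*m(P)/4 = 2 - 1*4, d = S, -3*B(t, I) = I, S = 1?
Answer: 128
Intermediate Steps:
B(t, I) = -I/3
d = 1
m(P) = 20 (m(P) = 12 - 4*(2 - 1*4) = 12 - 4*(2 - 4) = 12 - 4*(-2) = 12 + 8 = 20)
b(p) = 1 + 4/p (b(p) = 1 - (-4)/p = 1 + 4/p)
M(T) = 4 (M(T) = (4 - 1/3*(-4))/((-1/3*(-4))) = (4 + 4/3)/(4/3) = (3/4)*(16/3) = 4)
-32*q(M(m(0))) = -(-64)*sqrt(4) = -(-64)*2 = -32*(-4) = 128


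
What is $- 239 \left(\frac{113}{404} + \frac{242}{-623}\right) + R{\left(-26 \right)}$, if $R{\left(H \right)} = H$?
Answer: $- \frac{2801}{251692} \approx -0.011129$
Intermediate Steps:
$- 239 \left(\frac{113}{404} + \frac{242}{-623}\right) + R{\left(-26 \right)} = - 239 \left(\frac{113}{404} + \frac{242}{-623}\right) - 26 = - 239 \left(113 \cdot \frac{1}{404} + 242 \left(- \frac{1}{623}\right)\right) - 26 = - 239 \left(\frac{113}{404} - \frac{242}{623}\right) - 26 = \left(-239\right) \left(- \frac{27369}{251692}\right) - 26 = \frac{6541191}{251692} - 26 = - \frac{2801}{251692}$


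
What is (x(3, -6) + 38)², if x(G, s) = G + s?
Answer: 1225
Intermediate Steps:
(x(3, -6) + 38)² = ((3 - 6) + 38)² = (-3 + 38)² = 35² = 1225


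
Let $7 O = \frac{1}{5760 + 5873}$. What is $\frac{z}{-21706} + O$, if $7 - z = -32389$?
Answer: $- \frac{1319008485}{883770643} \approx -1.4925$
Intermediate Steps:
$z = 32396$ ($z = 7 - -32389 = 7 + 32389 = 32396$)
$O = \frac{1}{81431}$ ($O = \frac{1}{7 \left(5760 + 5873\right)} = \frac{1}{7 \cdot 11633} = \frac{1}{7} \cdot \frac{1}{11633} = \frac{1}{81431} \approx 1.228 \cdot 10^{-5}$)
$\frac{z}{-21706} + O = \frac{32396}{-21706} + \frac{1}{81431} = 32396 \left(- \frac{1}{21706}\right) + \frac{1}{81431} = - \frac{16198}{10853} + \frac{1}{81431} = - \frac{1319008485}{883770643}$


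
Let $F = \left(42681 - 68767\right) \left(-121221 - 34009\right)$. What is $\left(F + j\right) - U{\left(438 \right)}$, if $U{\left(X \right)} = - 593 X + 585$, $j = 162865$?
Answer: $4049751794$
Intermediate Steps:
$F = 4049329780$ ($F = \left(-26086\right) \left(-155230\right) = 4049329780$)
$U{\left(X \right)} = 585 - 593 X$
$\left(F + j\right) - U{\left(438 \right)} = \left(4049329780 + 162865\right) - \left(585 - 259734\right) = 4049492645 - \left(585 - 259734\right) = 4049492645 - -259149 = 4049492645 + 259149 = 4049751794$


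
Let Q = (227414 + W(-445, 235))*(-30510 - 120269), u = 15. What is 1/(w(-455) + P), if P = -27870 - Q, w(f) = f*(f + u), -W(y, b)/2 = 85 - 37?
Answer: 1/34274953052 ≈ 2.9176e-11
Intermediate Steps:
W(y, b) = -96 (W(y, b) = -2*(85 - 37) = -2*48 = -96)
Q = -34274780722 (Q = (227414 - 96)*(-30510 - 120269) = 227318*(-150779) = -34274780722)
w(f) = f*(15 + f) (w(f) = f*(f + 15) = f*(15 + f))
P = 34274752852 (P = -27870 - 1*(-34274780722) = -27870 + 34274780722 = 34274752852)
1/(w(-455) + P) = 1/(-455*(15 - 455) + 34274752852) = 1/(-455*(-440) + 34274752852) = 1/(200200 + 34274752852) = 1/34274953052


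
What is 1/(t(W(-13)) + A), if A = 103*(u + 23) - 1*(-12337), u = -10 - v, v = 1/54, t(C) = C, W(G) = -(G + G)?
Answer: 54/739805 ≈ 7.2992e-5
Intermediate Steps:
W(G) = -2*G
v = 1/54 ≈ 0.018519
u = -541/54 (u = -10 - 1*1/54 = -10 - 1/54 = -541/54 ≈ -10.019)
A = 738401/54 (A = 103*(-541/54 + 23) - 1*(-12337) = 103*(701/54) + 12337 = 72203/54 + 12337 = 738401/54 ≈ 13674.)
1/(t(W(-13)) + A) = 1/(-2*(-13) + 738401/54) = 1/(26 + 738401/54) = 1/(739805/54) = 54/739805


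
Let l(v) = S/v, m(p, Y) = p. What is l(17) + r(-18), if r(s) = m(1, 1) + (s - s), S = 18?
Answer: 35/17 ≈ 2.0588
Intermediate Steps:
r(s) = 1 (r(s) = 1 + (s - s) = 1 + 0 = 1)
l(v) = 18/v
l(17) + r(-18) = 18/17 + 1 = 35/17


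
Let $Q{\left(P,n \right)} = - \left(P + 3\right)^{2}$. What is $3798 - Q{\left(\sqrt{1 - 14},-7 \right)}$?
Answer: $3794 + 6 i \sqrt{13} \approx 3794.0 + 21.633 i$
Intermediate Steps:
$Q{\left(P,n \right)} = - \left(3 + P\right)^{2}$
$3798 - Q{\left(\sqrt{1 - 14},-7 \right)} = 3798 - - \left(3 + \sqrt{1 - 14}\right)^{2} = 3798 - - \left(3 + \sqrt{-13}\right)^{2} = 3798 - - \left(3 + i \sqrt{13}\right)^{2} = 3798 + \left(3 + i \sqrt{13}\right)^{2}$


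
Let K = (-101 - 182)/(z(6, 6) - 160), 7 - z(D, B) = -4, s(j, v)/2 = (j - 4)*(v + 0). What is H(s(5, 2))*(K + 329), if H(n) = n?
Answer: 197216/149 ≈ 1323.6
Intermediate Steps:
s(j, v) = 2*v*(-4 + j) (s(j, v) = 2*((j - 4)*(v + 0)) = 2*((-4 + j)*v) = 2*(v*(-4 + j)) = 2*v*(-4 + j))
z(D, B) = 11 (z(D, B) = 7 - 1*(-4) = 7 + 4 = 11)
K = 283/149 (K = (-101 - 182)/(11 - 160) = -283/(-149) = -283*(-1/149) = 283/149 ≈ 1.8993)
H(s(5, 2))*(K + 329) = (2*2*(-4 + 5))*(283/149 + 329) = (2*2*1)*(49304/149) = 4*(49304/149) = 197216/149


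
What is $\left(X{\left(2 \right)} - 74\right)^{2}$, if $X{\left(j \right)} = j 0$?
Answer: $5476$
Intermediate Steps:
$X{\left(j \right)} = 0$
$\left(X{\left(2 \right)} - 74\right)^{2} = \left(0 - 74\right)^{2} = \left(-74\right)^{2} = 5476$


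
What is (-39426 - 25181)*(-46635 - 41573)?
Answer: 5698854256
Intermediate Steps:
(-39426 - 25181)*(-46635 - 41573) = -64607*(-88208) = 5698854256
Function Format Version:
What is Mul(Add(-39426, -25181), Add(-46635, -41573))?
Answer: 5698854256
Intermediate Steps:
Mul(Add(-39426, -25181), Add(-46635, -41573)) = Mul(-64607, -88208) = 5698854256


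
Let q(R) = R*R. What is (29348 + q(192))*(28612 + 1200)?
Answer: 1973912144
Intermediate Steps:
q(R) = R²
(29348 + q(192))*(28612 + 1200) = (29348 + 192²)*(28612 + 1200) = (29348 + 36864)*29812 = 66212*29812 = 1973912144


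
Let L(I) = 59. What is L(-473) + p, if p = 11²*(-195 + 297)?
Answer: 12401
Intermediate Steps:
p = 12342 (p = 121*102 = 12342)
L(-473) + p = 59 + 12342 = 12401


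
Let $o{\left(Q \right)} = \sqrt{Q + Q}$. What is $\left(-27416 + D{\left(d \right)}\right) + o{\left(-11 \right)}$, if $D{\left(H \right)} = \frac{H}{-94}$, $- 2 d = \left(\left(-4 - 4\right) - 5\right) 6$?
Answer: $- \frac{2577143}{94} + i \sqrt{22} \approx -27416.0 + 4.6904 i$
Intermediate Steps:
$d = 39$ ($d = - \frac{\left(\left(-4 - 4\right) - 5\right) 6}{2} = - \frac{\left(-8 - 5\right) 6}{2} = - \frac{\left(-13\right) 6}{2} = \left(- \frac{1}{2}\right) \left(-78\right) = 39$)
$D{\left(H \right)} = - \frac{H}{94}$ ($D{\left(H \right)} = H \left(- \frac{1}{94}\right) = - \frac{H}{94}$)
$o{\left(Q \right)} = \sqrt{2} \sqrt{Q}$ ($o{\left(Q \right)} = \sqrt{2 Q} = \sqrt{2} \sqrt{Q}$)
$\left(-27416 + D{\left(d \right)}\right) + o{\left(-11 \right)} = \left(-27416 - \frac{39}{94}\right) + \sqrt{2} \sqrt{-11} = \left(-27416 - \frac{39}{94}\right) + \sqrt{2} i \sqrt{11} = - \frac{2577143}{94} + i \sqrt{22}$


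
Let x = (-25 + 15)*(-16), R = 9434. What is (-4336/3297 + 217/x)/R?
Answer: 21689/4976623680 ≈ 4.3582e-6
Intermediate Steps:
x = 160 (x = -10*(-16) = 160)
(-4336/3297 + 217/x)/R = (-4336/3297 + 217/160)/9434 = (-4336*1/3297 + 217*(1/160))*(1/9434) = (-4336/3297 + 217/160)*(1/9434) = (21689/527520)*(1/9434) = 21689/4976623680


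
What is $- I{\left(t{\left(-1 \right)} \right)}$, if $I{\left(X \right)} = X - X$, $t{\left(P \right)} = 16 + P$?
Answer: $0$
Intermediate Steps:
$I{\left(X \right)} = 0$
$- I{\left(t{\left(-1 \right)} \right)} = \left(-1\right) 0 = 0$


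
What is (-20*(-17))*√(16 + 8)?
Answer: 680*√6 ≈ 1665.7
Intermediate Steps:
(-20*(-17))*√(16 + 8) = 340*√24 = 340*(2*√6) = 680*√6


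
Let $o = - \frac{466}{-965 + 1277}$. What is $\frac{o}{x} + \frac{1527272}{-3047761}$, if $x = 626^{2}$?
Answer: $- \frac{93366903922745}{186317724783216} \approx -0.50112$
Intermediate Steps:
$x = 391876$
$o = - \frac{233}{156}$ ($o = - \frac{466}{312} = \left(-466\right) \frac{1}{312} = - \frac{233}{156} \approx -1.4936$)
$\frac{o}{x} + \frac{1527272}{-3047761} = - \frac{233}{156 \cdot 391876} + \frac{1527272}{-3047761} = \left(- \frac{233}{156}\right) \frac{1}{391876} + 1527272 \left(- \frac{1}{3047761}\right) = - \frac{233}{61132656} - \frac{1527272}{3047761} = - \frac{93366903922745}{186317724783216}$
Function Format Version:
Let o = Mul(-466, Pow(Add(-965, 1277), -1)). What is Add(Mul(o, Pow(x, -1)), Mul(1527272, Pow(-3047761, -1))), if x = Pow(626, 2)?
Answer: Rational(-93366903922745, 186317724783216) ≈ -0.50112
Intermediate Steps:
x = 391876
o = Rational(-233, 156) (o = Mul(-466, Pow(312, -1)) = Mul(-466, Rational(1, 312)) = Rational(-233, 156) ≈ -1.4936)
Add(Mul(o, Pow(x, -1)), Mul(1527272, Pow(-3047761, -1))) = Add(Mul(Rational(-233, 156), Pow(391876, -1)), Mul(1527272, Pow(-3047761, -1))) = Add(Mul(Rational(-233, 156), Rational(1, 391876)), Mul(1527272, Rational(-1, 3047761))) = Add(Rational(-233, 61132656), Rational(-1527272, 3047761)) = Rational(-93366903922745, 186317724783216)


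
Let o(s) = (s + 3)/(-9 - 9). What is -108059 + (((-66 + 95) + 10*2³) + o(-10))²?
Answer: -31134155/324 ≈ -96093.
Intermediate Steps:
o(s) = -⅙ - s/18 (o(s) = (3 + s)/(-18) = (3 + s)*(-1/18) = -⅙ - s/18)
-108059 + (((-66 + 95) + 10*2³) + o(-10))² = -108059 + (((-66 + 95) + 10*2³) + (-⅙ - 1/18*(-10)))² = -108059 + ((29 + 10*8) + (-⅙ + 5/9))² = -108059 + ((29 + 80) + 7/18)² = -108059 + (109 + 7/18)² = -108059 + (1969/18)² = -108059 + 3876961/324 = -31134155/324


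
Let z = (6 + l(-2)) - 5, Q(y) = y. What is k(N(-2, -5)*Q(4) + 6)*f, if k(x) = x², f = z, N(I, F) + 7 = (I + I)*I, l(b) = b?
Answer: -100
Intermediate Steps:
N(I, F) = -7 + 2*I² (N(I, F) = -7 + (I + I)*I = -7 + (2*I)*I = -7 + 2*I²)
z = -1 (z = (6 - 2) - 5 = 4 - 5 = -1)
f = -1
k(N(-2, -5)*Q(4) + 6)*f = ((-7 + 2*(-2)²)*4 + 6)²*(-1) = ((-7 + 2*4)*4 + 6)²*(-1) = ((-7 + 8)*4 + 6)²*(-1) = (1*4 + 6)²*(-1) = (4 + 6)²*(-1) = 10²*(-1) = 100*(-1) = -100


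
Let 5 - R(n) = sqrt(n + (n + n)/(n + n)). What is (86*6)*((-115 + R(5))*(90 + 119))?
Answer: -11862840 - 107844*sqrt(6) ≈ -1.2127e+7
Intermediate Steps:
R(n) = 5 - sqrt(1 + n) (R(n) = 5 - sqrt(n + (n + n)/(n + n)) = 5 - sqrt(n + (2*n)/((2*n))) = 5 - sqrt(n + (2*n)*(1/(2*n))) = 5 - sqrt(n + 1) = 5 - sqrt(1 + n))
(86*6)*((-115 + R(5))*(90 + 119)) = (86*6)*((-115 + (5 - sqrt(1 + 5)))*(90 + 119)) = 516*((-115 + (5 - sqrt(6)))*209) = 516*((-110 - sqrt(6))*209) = 516*(-22990 - 209*sqrt(6)) = -11862840 - 107844*sqrt(6)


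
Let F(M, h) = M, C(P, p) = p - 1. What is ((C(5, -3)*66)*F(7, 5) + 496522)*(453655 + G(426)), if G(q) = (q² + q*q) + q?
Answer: 404164982242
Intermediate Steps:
C(P, p) = -1 + p
G(q) = q + 2*q² (G(q) = (q² + q²) + q = 2*q² + q = q + 2*q²)
((C(5, -3)*66)*F(7, 5) + 496522)*(453655 + G(426)) = (((-1 - 3)*66)*7 + 496522)*(453655 + 426*(1 + 2*426)) = (-4*66*7 + 496522)*(453655 + 426*(1 + 852)) = (-264*7 + 496522)*(453655 + 426*853) = (-1848 + 496522)*(453655 + 363378) = 494674*817033 = 404164982242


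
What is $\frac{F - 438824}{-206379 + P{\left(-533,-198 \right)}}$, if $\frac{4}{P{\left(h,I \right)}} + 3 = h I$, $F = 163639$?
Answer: $\frac{5808109647}{4355876449} \approx 1.3334$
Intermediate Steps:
$P{\left(h,I \right)} = \frac{4}{-3 + I h}$ ($P{\left(h,I \right)} = \frac{4}{-3 + h I} = \frac{4}{-3 + I h}$)
$\frac{F - 438824}{-206379 + P{\left(-533,-198 \right)}} = \frac{163639 - 438824}{-206379 + \frac{4}{-3 - -105534}} = - \frac{275185}{-206379 + \frac{4}{-3 + 105534}} = - \frac{275185}{-206379 + \frac{4}{105531}} = - \frac{275185}{- \frac{21779382245}{105531}} = \left(-275185\right) \left(- \frac{105531}{21779382245}\right) = \frac{5808109647}{4355876449}$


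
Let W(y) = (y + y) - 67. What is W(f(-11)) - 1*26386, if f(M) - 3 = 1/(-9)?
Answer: -238025/9 ≈ -26447.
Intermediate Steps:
f(M) = 26/9 (f(M) = 3 + 1/(-9) = 3 - ⅑ = 26/9)
W(y) = -67 + 2*y (W(y) = 2*y - 67 = -67 + 2*y)
W(f(-11)) - 1*26386 = (-67 + 2*(26/9)) - 1*26386 = (-67 + 52/9) - 26386 = -551/9 - 26386 = -238025/9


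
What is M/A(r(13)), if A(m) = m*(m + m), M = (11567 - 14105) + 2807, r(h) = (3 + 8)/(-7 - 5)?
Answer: 19368/121 ≈ 160.07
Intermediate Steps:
r(h) = -11/12 (r(h) = 11/(-12) = 11*(-1/12) = -11/12)
M = 269 (M = -2538 + 2807 = 269)
A(m) = 2*m² (A(m) = m*(2*m) = 2*m²)
M/A(r(13)) = 269/((2*(-11/12)²)) = 269/((2*(121/144))) = 269/(121/72) = 269*(72/121) = 19368/121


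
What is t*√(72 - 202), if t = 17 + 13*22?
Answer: 303*I*√130 ≈ 3454.7*I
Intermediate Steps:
t = 303 (t = 17 + 286 = 303)
t*√(72 - 202) = 303*√(72 - 202) = 303*√(-130) = 303*(I*√130) = 303*I*√130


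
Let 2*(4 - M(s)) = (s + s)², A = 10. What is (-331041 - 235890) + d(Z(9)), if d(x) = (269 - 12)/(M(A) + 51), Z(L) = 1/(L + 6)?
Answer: -82205252/145 ≈ -5.6693e+5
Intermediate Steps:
M(s) = 4 - 2*s² (M(s) = 4 - (s + s)²/2 = 4 - 4*s²/2 = 4 - 2*s²)
Z(L) = 1/(6 + L)
d(x) = -257/145 (d(x) = (269 - 12)/((4 - 2*10²) + 51) = 257/((4 - 2*100) + 51) = 257/((4 - 200) + 51) = 257/(-196 + 51) = 257/(-145) = 257*(-1/145) = -257/145)
(-331041 - 235890) + d(Z(9)) = (-331041 - 235890) - 257/145 = -566931 - 257/145 = -82205252/145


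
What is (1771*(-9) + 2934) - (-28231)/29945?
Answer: -389406494/29945 ≈ -13004.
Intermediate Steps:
(1771*(-9) + 2934) - (-28231)/29945 = (-15939 + 2934) - (-28231)/29945 = -13005 - 1*(-28231/29945) = -13005 + 28231/29945 = -389406494/29945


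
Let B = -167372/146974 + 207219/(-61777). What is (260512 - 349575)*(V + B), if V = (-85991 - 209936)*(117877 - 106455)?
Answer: 1366662885222883189382103/4539806399 ≈ 3.0104e+14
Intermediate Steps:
B = -20397772675/4539806399 (B = -167372*1/146974 + 207219*(-1/61777) = -83686/73487 - 207219/61777 = -20397772675/4539806399 ≈ -4.4931)
V = -3380078194 (V = -295927*11422 = -3380078194)
(260512 - 349575)*(V + B) = (260512 - 349575)*(-3380078194 - 20397772675/4539806399) = -89063*(-15344900634639336081/4539806399) = 1366662885222883189382103/4539806399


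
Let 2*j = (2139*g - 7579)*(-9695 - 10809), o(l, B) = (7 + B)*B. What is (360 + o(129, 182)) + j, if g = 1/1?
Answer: 55805638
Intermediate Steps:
o(l, B) = B*(7 + B)
g = 1
j = 55770880 (j = ((2139*1 - 7579)*(-9695 - 10809))/2 = ((2139 - 7579)*(-20504))/2 = (-5440*(-20504))/2 = (½)*111541760 = 55770880)
(360 + o(129, 182)) + j = (360 + 182*(7 + 182)) + 55770880 = (360 + 182*189) + 55770880 = (360 + 34398) + 55770880 = 34758 + 55770880 = 55805638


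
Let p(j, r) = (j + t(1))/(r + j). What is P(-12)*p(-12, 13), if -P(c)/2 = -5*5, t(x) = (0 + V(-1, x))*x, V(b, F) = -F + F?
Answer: -600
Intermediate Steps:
V(b, F) = 0
t(x) = 0 (t(x) = (0 + 0)*x = 0*x = 0)
p(j, r) = j/(j + r) (p(j, r) = (j + 0)/(r + j) = j/(j + r))
P(c) = 50 (P(c) = -(-10)*5 = -2*(-25) = 50)
P(-12)*p(-12, 13) = 50*(-12/(-12 + 13)) = 50*(-12/1) = 50*(-12*1) = 50*(-12) = -600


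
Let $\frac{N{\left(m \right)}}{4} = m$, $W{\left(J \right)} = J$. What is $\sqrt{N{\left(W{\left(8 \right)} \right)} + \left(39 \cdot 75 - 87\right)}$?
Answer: $\sqrt{2870} \approx 53.572$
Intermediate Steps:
$N{\left(m \right)} = 4 m$
$\sqrt{N{\left(W{\left(8 \right)} \right)} + \left(39 \cdot 75 - 87\right)} = \sqrt{4 \cdot 8 + \left(39 \cdot 75 - 87\right)} = \sqrt{32 + \left(2925 - 87\right)} = \sqrt{32 + 2838} = \sqrt{2870}$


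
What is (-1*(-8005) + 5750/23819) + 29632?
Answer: 896481453/23819 ≈ 37637.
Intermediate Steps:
(-1*(-8005) + 5750/23819) + 29632 = (8005 + 5750*(1/23819)) + 29632 = (8005 + 5750/23819) + 29632 = 190676845/23819 + 29632 = 896481453/23819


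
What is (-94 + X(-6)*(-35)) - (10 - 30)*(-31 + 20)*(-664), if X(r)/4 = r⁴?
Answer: -35454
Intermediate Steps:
X(r) = 4*r⁴
(-94 + X(-6)*(-35)) - (10 - 30)*(-31 + 20)*(-664) = (-94 + (4*(-6)⁴)*(-35)) - (10 - 30)*(-31 + 20)*(-664) = (-94 + (4*1296)*(-35)) - (-20*(-11))*(-664) = (-94 + 5184*(-35)) - 220*(-664) = (-94 - 181440) - 1*(-146080) = -181534 + 146080 = -35454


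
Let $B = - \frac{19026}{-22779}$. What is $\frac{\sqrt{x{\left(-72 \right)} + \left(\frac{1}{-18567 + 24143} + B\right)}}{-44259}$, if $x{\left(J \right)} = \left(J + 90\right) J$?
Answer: $- \frac{i \sqrt{64490357919400734}}{312310446852} \approx - 0.00081313 i$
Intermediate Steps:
$x{\left(J \right)} = J \left(90 + J\right)$ ($x{\left(J \right)} = \left(90 + J\right) J = J \left(90 + J\right)$)
$B = \frac{2114}{2531}$ ($B = \left(-19026\right) \left(- \frac{1}{22779}\right) = \frac{2114}{2531} \approx 0.83524$)
$\frac{\sqrt{x{\left(-72 \right)} + \left(\frac{1}{-18567 + 24143} + B\right)}}{-44259} = \frac{\sqrt{- 72 \left(90 - 72\right) + \left(\frac{1}{-18567 + 24143} + \frac{2114}{2531}\right)}}{-44259} = \sqrt{\left(-72\right) 18 + \left(\frac{1}{5576} + \frac{2114}{2531}\right)} \left(- \frac{1}{44259}\right) = \sqrt{-1296 + \left(\frac{1}{5576} + \frac{2114}{2531}\right)} \left(- \frac{1}{44259}\right) = \sqrt{-1296 + \frac{11790195}{14112856}} \left(- \frac{1}{44259}\right) = \sqrt{- \frac{18278471181}{14112856}} \left(- \frac{1}{44259}\right) = \frac{i \sqrt{64490357919400734}}{7056428} \left(- \frac{1}{44259}\right) = - \frac{i \sqrt{64490357919400734}}{312310446852}$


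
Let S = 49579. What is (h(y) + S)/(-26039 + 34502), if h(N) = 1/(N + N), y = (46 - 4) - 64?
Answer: 2181475/372372 ≈ 5.8583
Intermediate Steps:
y = -22 (y = 42 - 64 = -22)
h(N) = 1/(2*N)
(h(y) + S)/(-26039 + 34502) = ((½)/(-22) + 49579)/(-26039 + 34502) = ((½)*(-1/22) + 49579)/8463 = (-1/44 + 49579)*(1/8463) = (2181475/44)*(1/8463) = 2181475/372372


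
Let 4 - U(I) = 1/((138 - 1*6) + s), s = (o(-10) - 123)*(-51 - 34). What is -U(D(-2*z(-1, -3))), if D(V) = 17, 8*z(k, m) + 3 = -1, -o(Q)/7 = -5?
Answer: -30447/7612 ≈ -3.9999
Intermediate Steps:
o(Q) = 35 (o(Q) = -7*(-5) = 35)
z(k, m) = -1/2 (z(k, m) = -3/8 + (1/8)*(-1) = -3/8 - 1/8 = -1/2)
s = 7480 (s = (35 - 123)*(-51 - 34) = -88*(-85) = 7480)
U(I) = 30447/7612 (U(I) = 4 - 1/((138 - 1*6) + 7480) = 4 - 1/((138 - 6) + 7480) = 4 - 1/(132 + 7480) = 4 - 1/7612 = 30447/7612)
-U(D(-2*z(-1, -3))) = -1*30447/7612 = -30447/7612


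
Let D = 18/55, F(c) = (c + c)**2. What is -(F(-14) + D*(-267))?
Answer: -38314/55 ≈ -696.62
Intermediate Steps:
F(c) = 4*c**2 (F(c) = (2*c)**2 = 4*c**2)
D = 18/55 (D = 18*(1/55) = 18/55 ≈ 0.32727)
-(F(-14) + D*(-267)) = -(4*(-14)**2 + (18/55)*(-267)) = -(4*196 - 4806/55) = -(784 - 4806/55) = -1*38314/55 = -38314/55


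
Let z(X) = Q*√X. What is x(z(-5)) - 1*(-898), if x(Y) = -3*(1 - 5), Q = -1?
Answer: 910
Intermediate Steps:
z(X) = -√X
x(Y) = 12 (x(Y) = -3*(-4) = 12)
x(z(-5)) - 1*(-898) = 12 - 1*(-898) = 12 + 898 = 910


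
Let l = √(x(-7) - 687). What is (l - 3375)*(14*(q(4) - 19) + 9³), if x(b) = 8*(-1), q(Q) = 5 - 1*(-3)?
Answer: -1940625 + 575*I*√695 ≈ -1.9406e+6 + 15159.0*I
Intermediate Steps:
q(Q) = 8 (q(Q) = 5 + 3 = 8)
x(b) = -8
l = I*√695 (l = √(-8 - 687) = √(-695) = I*√695 ≈ 26.363*I)
(l - 3375)*(14*(q(4) - 19) + 9³) = (I*√695 - 3375)*(14*(8 - 19) + 9³) = (-3375 + I*√695)*(14*(-11) + 729) = (-3375 + I*√695)*(-154 + 729) = (-3375 + I*√695)*575 = -1940625 + 575*I*√695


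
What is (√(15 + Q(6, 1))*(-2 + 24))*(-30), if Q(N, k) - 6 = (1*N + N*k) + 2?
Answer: -660*√35 ≈ -3904.6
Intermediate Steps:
Q(N, k) = 8 + N + N*k (Q(N, k) = 6 + ((1*N + N*k) + 2) = 6 + ((N + N*k) + 2) = 6 + (2 + N + N*k) = 8 + N + N*k)
(√(15 + Q(6, 1))*(-2 + 24))*(-30) = (√(15 + (8 + 6 + 6*1))*(-2 + 24))*(-30) = (√(15 + (8 + 6 + 6))*22)*(-30) = (√(15 + 20)*22)*(-30) = (√35*22)*(-30) = (22*√35)*(-30) = -660*√35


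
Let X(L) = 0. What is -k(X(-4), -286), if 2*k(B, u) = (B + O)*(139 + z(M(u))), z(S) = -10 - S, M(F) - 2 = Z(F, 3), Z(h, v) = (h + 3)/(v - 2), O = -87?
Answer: 17835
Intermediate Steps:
Z(h, v) = (3 + h)/(-2 + v)
M(F) = 5 + F (M(F) = 2 + (3 + F)/(-2 + 3) = 2 + (3 + F)/1 = 2 + 1*(3 + F) = 2 + (3 + F) = 5 + F)
k(B, u) = (-87 + B)*(124 - u)/2 (k(B, u) = ((B - 87)*(139 + (-10 - (5 + u))))/2 = ((-87 + B)*(139 + (-10 + (-5 - u))))/2 = ((-87 + B)*(139 + (-15 - u)))/2 = ((-87 + B)*(124 - u))/2 = (-87 + B)*(124 - u)/2)
-k(X(-4), -286) = -(-5394 + 62*0 + (87/2)*(-286) - ½*0*(-286)) = -(-5394 + 0 - 12441 + 0) = -1*(-17835) = 17835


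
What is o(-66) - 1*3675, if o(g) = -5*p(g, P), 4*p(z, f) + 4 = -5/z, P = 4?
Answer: -968905/264 ≈ -3670.1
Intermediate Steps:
p(z, f) = -1 - 5/(4*z) (p(z, f) = -1 + (-5/z)/4 = -1 - 5/(4*z))
o(g) = -5*(-5/4 - g)/g
o(-66) - 1*3675 = (5 + (25/4)/(-66)) - 1*3675 = (5 + (25/4)*(-1/66)) - 3675 = (5 - 25/264) - 3675 = 1295/264 - 3675 = -968905/264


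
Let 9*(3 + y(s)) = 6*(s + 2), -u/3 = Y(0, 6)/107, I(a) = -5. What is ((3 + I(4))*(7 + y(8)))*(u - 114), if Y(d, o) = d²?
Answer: 2432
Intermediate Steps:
u = 0 (u = -3*0²/107 = -0/107 = -3*0 = 0)
y(s) = -5/3 + 2*s/3 (y(s) = -3 + (6*(s + 2))/9 = -3 + (6*(2 + s))/9 = -3 + (12 + 6*s)/9 = -3 + (4/3 + 2*s/3) = -5/3 + 2*s/3)
((3 + I(4))*(7 + y(8)))*(u - 114) = ((3 - 5)*(7 + (-5/3 + (⅔)*8)))*(0 - 114) = -2*(7 + (-5/3 + 16/3))*(-114) = -2*(7 + 11/3)*(-114) = -2*32/3*(-114) = -64/3*(-114) = 2432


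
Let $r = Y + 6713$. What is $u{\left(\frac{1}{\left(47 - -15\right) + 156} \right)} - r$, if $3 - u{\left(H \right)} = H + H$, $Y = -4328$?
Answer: $- \frac{259639}{109} \approx -2382.0$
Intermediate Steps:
$r = 2385$ ($r = -4328 + 6713 = 2385$)
$u{\left(H \right)} = 3 - 2 H$ ($u{\left(H \right)} = 3 - \left(H + H\right) = 3 - 2 H$)
$u{\left(\frac{1}{\left(47 - -15\right) + 156} \right)} - r = \left(3 - \frac{2}{\left(47 - -15\right) + 156}\right) - 2385 = \left(3 - \frac{2}{\left(47 + 15\right) + 156}\right) - 2385 = \left(3 - \frac{2}{62 + 156}\right) - 2385 = \left(3 - \frac{2}{218}\right) - 2385 = \left(3 - \frac{1}{109}\right) - 2385 = \frac{326}{109} - 2385 = - \frac{259639}{109}$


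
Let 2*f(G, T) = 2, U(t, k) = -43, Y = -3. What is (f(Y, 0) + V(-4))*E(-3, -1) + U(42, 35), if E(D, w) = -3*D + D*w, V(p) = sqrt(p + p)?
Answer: -31 + 24*I*sqrt(2) ≈ -31.0 + 33.941*I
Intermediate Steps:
V(p) = sqrt(2)*sqrt(p) (V(p) = sqrt(2*p) = sqrt(2)*sqrt(p))
f(G, T) = 1 (f(G, T) = (1/2)*2 = 1)
(f(Y, 0) + V(-4))*E(-3, -1) + U(42, 35) = (1 + sqrt(2)*sqrt(-4))*(-3*(-3 - 1)) - 43 = (1 + sqrt(2)*(2*I))*(-3*(-4)) - 43 = (1 + 2*I*sqrt(2))*12 - 43 = (12 + 24*I*sqrt(2)) - 43 = -31 + 24*I*sqrt(2)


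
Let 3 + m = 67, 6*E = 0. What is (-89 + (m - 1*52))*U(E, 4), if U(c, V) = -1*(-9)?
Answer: -693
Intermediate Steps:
E = 0 (E = (1/6)*0 = 0)
m = 64 (m = -3 + 67 = 64)
U(c, V) = 9
(-89 + (m - 1*52))*U(E, 4) = (-89 + (64 - 1*52))*9 = (-89 + (64 - 52))*9 = (-89 + 12)*9 = -77*9 = -693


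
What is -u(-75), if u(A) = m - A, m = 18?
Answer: -93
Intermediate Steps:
u(A) = 18 - A
-u(-75) = -(18 - 1*(-75)) = -(18 + 75) = -1*93 = -93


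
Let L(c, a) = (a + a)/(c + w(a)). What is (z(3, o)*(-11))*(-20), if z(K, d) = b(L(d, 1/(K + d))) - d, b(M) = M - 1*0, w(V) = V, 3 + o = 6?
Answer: -12100/19 ≈ -636.84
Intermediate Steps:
o = 3 (o = -3 + 6 = 3)
L(c, a) = 2*a/(a + c) (L(c, a) = (a + a)/(c + a) = (2*a)/(a + c) = 2*a/(a + c))
b(M) = M (b(M) = M + 0 = M)
z(K, d) = -d + 2/((K + d)*(d + 1/(K + d))) (z(K, d) = 2/((K + d)*(1/(K + d) + d)) - d = 2/((K + d)*(d + 1/(K + d))) - d = -d + 2/((K + d)*(d + 1/(K + d))))
(z(3, o)*(-11))*(-20) = (((2 - 1*3*(1 + 3*(3 + 3)))/(1 + 3*(3 + 3)))*(-11))*(-20) = (((2 - 1*3*(1 + 3*6))/(1 + 3*6))*(-11))*(-20) = (((2 - 1*3*(1 + 18))/(1 + 18))*(-11))*(-20) = (((2 - 1*3*19)/19)*(-11))*(-20) = (((2 - 57)/19)*(-11))*(-20) = (((1/19)*(-55))*(-11))*(-20) = -55/19*(-11)*(-20) = (605/19)*(-20) = -12100/19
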